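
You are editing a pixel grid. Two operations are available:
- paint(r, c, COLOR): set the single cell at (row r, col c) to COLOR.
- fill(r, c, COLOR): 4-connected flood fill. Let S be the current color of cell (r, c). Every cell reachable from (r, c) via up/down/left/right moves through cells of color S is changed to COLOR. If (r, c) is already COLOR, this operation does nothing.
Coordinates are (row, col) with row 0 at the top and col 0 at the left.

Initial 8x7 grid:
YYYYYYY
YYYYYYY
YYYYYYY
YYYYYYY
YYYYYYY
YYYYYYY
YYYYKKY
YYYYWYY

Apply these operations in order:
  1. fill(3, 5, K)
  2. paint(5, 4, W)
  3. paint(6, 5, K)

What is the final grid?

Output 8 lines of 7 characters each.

Answer: KKKKKKK
KKKKKKK
KKKKKKK
KKKKKKK
KKKKKKK
KKKKWKK
KKKKKKK
KKKKWKK

Derivation:
After op 1 fill(3,5,K) [53 cells changed]:
KKKKKKK
KKKKKKK
KKKKKKK
KKKKKKK
KKKKKKK
KKKKKKK
KKKKKKK
KKKKWKK
After op 2 paint(5,4,W):
KKKKKKK
KKKKKKK
KKKKKKK
KKKKKKK
KKKKKKK
KKKKWKK
KKKKKKK
KKKKWKK
After op 3 paint(6,5,K):
KKKKKKK
KKKKKKK
KKKKKKK
KKKKKKK
KKKKKKK
KKKKWKK
KKKKKKK
KKKKWKK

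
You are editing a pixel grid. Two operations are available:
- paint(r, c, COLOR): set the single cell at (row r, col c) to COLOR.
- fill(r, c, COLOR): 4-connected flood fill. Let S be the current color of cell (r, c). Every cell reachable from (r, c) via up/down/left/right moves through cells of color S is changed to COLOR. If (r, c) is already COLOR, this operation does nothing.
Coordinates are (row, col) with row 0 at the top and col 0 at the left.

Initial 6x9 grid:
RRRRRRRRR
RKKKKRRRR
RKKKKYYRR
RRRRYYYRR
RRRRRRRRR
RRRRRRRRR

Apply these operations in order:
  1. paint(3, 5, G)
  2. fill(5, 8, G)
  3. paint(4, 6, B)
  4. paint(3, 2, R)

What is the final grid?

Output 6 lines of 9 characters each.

Answer: GGGGGGGGG
GKKKKGGGG
GKKKKYYGG
GGRGYGYGG
GGGGGGBGG
GGGGGGGGG

Derivation:
After op 1 paint(3,5,G):
RRRRRRRRR
RKKKKRRRR
RKKKKYYRR
RRRRYGYRR
RRRRRRRRR
RRRRRRRRR
After op 2 fill(5,8,G) [41 cells changed]:
GGGGGGGGG
GKKKKGGGG
GKKKKYYGG
GGGGYGYGG
GGGGGGGGG
GGGGGGGGG
After op 3 paint(4,6,B):
GGGGGGGGG
GKKKKGGGG
GKKKKYYGG
GGGGYGYGG
GGGGGGBGG
GGGGGGGGG
After op 4 paint(3,2,R):
GGGGGGGGG
GKKKKGGGG
GKKKKYYGG
GGRGYGYGG
GGGGGGBGG
GGGGGGGGG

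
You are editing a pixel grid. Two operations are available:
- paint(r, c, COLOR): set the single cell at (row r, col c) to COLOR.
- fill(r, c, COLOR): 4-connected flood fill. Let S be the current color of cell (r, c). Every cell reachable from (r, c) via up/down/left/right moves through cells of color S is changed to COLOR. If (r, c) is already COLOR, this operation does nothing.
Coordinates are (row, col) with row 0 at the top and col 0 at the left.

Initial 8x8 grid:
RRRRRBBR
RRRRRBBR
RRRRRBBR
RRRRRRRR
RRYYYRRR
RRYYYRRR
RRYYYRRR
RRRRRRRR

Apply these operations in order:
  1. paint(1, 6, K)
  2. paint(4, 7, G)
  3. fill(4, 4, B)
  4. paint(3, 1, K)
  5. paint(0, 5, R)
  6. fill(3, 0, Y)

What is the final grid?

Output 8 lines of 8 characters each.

After op 1 paint(1,6,K):
RRRRRBBR
RRRRRBKR
RRRRRBBR
RRRRRRRR
RRYYYRRR
RRYYYRRR
RRYYYRRR
RRRRRRRR
After op 2 paint(4,7,G):
RRRRRBBR
RRRRRBKR
RRRRRBBR
RRRRRRRR
RRYYYRRG
RRYYYRRR
RRYYYRRR
RRRRRRRR
After op 3 fill(4,4,B) [9 cells changed]:
RRRRRBBR
RRRRRBKR
RRRRRBBR
RRRRRRRR
RRBBBRRG
RRBBBRRR
RRBBBRRR
RRRRRRRR
After op 4 paint(3,1,K):
RRRRRBBR
RRRRRBKR
RRRRRBBR
RKRRRRRR
RRBBBRRG
RRBBBRRR
RRBBBRRR
RRRRRRRR
After op 5 paint(0,5,R):
RRRRRRBR
RRRRRBKR
RRRRRBBR
RKRRRRRR
RRBBBRRG
RRBBBRRR
RRBBBRRR
RRRRRRRR
After op 6 fill(3,0,Y) [48 cells changed]:
YYYYYYBY
YYYYYBKY
YYYYYBBY
YKYYYYYY
YYBBBYYG
YYBBBYYY
YYBBBYYY
YYYYYYYY

Answer: YYYYYYBY
YYYYYBKY
YYYYYBBY
YKYYYYYY
YYBBBYYG
YYBBBYYY
YYBBBYYY
YYYYYYYY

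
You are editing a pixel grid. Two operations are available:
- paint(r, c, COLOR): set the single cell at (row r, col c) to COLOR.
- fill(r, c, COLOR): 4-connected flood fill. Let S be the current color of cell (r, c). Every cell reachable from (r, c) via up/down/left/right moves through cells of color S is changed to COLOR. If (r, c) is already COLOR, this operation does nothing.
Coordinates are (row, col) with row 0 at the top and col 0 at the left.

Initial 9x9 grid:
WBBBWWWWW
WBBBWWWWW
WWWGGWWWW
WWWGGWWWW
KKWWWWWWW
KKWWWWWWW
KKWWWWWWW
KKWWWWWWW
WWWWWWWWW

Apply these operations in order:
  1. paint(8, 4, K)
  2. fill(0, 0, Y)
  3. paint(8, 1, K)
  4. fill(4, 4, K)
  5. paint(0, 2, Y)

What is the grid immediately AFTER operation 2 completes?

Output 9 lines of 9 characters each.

After op 1 paint(8,4,K):
WBBBWWWWW
WBBBWWWWW
WWWGGWWWW
WWWGGWWWW
KKWWWWWWW
KKWWWWWWW
KKWWWWWWW
KKWWWWWWW
WWWWKWWWW
After op 2 fill(0,0,Y) [62 cells changed]:
YBBBYYYYY
YBBBYYYYY
YYYGGYYYY
YYYGGYYYY
KKYYYYYYY
KKYYYYYYY
KKYYYYYYY
KKYYYYYYY
YYYYKYYYY

Answer: YBBBYYYYY
YBBBYYYYY
YYYGGYYYY
YYYGGYYYY
KKYYYYYYY
KKYYYYYYY
KKYYYYYYY
KKYYYYYYY
YYYYKYYYY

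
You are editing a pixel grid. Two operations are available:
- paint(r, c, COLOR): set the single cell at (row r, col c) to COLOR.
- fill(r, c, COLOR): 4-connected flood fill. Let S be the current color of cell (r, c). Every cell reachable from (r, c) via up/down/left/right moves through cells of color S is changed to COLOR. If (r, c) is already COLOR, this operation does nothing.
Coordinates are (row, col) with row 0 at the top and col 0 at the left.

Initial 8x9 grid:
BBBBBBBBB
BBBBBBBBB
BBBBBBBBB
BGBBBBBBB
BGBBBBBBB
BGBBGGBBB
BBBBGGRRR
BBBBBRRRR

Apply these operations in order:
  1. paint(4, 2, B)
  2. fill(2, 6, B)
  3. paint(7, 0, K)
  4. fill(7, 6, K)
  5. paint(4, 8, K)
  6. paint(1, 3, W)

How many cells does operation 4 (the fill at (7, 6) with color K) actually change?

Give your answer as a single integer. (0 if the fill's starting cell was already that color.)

Answer: 7

Derivation:
After op 1 paint(4,2,B):
BBBBBBBBB
BBBBBBBBB
BBBBBBBBB
BGBBBBBBB
BGBBBBBBB
BGBBGGBBB
BBBBGGRRR
BBBBBRRRR
After op 2 fill(2,6,B) [0 cells changed]:
BBBBBBBBB
BBBBBBBBB
BBBBBBBBB
BGBBBBBBB
BGBBBBBBB
BGBBGGBBB
BBBBGGRRR
BBBBBRRRR
After op 3 paint(7,0,K):
BBBBBBBBB
BBBBBBBBB
BBBBBBBBB
BGBBBBBBB
BGBBBBBBB
BGBBGGBBB
BBBBGGRRR
KBBBBRRRR
After op 4 fill(7,6,K) [7 cells changed]:
BBBBBBBBB
BBBBBBBBB
BBBBBBBBB
BGBBBBBBB
BGBBBBBBB
BGBBGGBBB
BBBBGGKKK
KBBBBKKKK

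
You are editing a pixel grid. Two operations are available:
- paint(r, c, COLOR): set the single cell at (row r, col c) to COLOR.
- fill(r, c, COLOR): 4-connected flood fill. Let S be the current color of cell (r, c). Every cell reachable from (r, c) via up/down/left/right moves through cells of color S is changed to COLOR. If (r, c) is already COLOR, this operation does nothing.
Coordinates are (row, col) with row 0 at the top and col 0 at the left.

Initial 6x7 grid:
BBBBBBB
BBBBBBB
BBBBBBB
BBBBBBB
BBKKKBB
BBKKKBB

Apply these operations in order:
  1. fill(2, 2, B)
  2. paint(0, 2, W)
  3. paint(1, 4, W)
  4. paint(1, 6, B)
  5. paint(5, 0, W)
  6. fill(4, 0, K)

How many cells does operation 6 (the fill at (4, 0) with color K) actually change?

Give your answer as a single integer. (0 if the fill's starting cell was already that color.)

After op 1 fill(2,2,B) [0 cells changed]:
BBBBBBB
BBBBBBB
BBBBBBB
BBBBBBB
BBKKKBB
BBKKKBB
After op 2 paint(0,2,W):
BBWBBBB
BBBBBBB
BBBBBBB
BBBBBBB
BBKKKBB
BBKKKBB
After op 3 paint(1,4,W):
BBWBBBB
BBBBWBB
BBBBBBB
BBBBBBB
BBKKKBB
BBKKKBB
After op 4 paint(1,6,B):
BBWBBBB
BBBBWBB
BBBBBBB
BBBBBBB
BBKKKBB
BBKKKBB
After op 5 paint(5,0,W):
BBWBBBB
BBBBWBB
BBBBBBB
BBBBBBB
BBKKKBB
WBKKKBB
After op 6 fill(4,0,K) [33 cells changed]:
KKWKKKK
KKKKWKK
KKKKKKK
KKKKKKK
KKKKKKK
WKKKKKK

Answer: 33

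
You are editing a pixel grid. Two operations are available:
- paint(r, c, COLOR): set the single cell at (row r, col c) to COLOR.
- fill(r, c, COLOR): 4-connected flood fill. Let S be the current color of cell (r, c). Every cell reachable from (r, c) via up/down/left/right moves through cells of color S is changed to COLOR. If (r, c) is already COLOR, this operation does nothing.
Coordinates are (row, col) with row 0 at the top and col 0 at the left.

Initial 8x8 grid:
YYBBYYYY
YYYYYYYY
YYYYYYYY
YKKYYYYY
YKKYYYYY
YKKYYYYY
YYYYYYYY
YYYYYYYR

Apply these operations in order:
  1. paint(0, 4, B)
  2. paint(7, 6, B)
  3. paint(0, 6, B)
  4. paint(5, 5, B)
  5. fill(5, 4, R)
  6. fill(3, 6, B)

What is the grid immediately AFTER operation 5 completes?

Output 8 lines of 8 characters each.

After op 1 paint(0,4,B):
YYBBBYYY
YYYYYYYY
YYYYYYYY
YKKYYYYY
YKKYYYYY
YKKYYYYY
YYYYYYYY
YYYYYYYR
After op 2 paint(7,6,B):
YYBBBYYY
YYYYYYYY
YYYYYYYY
YKKYYYYY
YKKYYYYY
YKKYYYYY
YYYYYYYY
YYYYYYBR
After op 3 paint(0,6,B):
YYBBBYBY
YYYYYYYY
YYYYYYYY
YKKYYYYY
YKKYYYYY
YKKYYYYY
YYYYYYYY
YYYYYYBR
After op 4 paint(5,5,B):
YYBBBYBY
YYYYYYYY
YYYYYYYY
YKKYYYYY
YKKYYYYY
YKKYYBYY
YYYYYYYY
YYYYYYBR
After op 5 fill(5,4,R) [51 cells changed]:
RRBBBRBR
RRRRRRRR
RRRRRRRR
RKKRRRRR
RKKRRRRR
RKKRRBRR
RRRRRRRR
RRRRRRBR

Answer: RRBBBRBR
RRRRRRRR
RRRRRRRR
RKKRRRRR
RKKRRRRR
RKKRRBRR
RRRRRRRR
RRRRRRBR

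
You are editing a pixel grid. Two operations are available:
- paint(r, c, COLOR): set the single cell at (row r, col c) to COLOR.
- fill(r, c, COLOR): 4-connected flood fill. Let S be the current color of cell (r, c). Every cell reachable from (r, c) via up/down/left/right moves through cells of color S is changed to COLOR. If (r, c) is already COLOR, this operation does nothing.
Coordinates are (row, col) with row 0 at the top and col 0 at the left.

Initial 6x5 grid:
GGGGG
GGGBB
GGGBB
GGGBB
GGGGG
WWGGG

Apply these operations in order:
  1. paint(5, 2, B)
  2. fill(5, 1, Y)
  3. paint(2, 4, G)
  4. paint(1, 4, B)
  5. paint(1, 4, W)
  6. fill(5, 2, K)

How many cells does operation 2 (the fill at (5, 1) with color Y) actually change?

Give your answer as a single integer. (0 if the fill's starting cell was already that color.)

After op 1 paint(5,2,B):
GGGGG
GGGBB
GGGBB
GGGBB
GGGGG
WWBGG
After op 2 fill(5,1,Y) [2 cells changed]:
GGGGG
GGGBB
GGGBB
GGGBB
GGGGG
YYBGG

Answer: 2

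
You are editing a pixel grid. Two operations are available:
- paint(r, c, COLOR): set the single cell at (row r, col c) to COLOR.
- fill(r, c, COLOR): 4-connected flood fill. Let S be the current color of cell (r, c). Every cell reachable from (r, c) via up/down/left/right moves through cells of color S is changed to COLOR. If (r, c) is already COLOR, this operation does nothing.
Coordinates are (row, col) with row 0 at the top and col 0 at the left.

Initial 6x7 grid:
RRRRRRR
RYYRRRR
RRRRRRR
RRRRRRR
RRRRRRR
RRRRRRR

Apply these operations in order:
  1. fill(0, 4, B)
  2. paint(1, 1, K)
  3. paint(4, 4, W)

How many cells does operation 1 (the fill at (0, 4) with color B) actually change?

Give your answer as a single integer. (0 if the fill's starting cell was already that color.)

Answer: 40

Derivation:
After op 1 fill(0,4,B) [40 cells changed]:
BBBBBBB
BYYBBBB
BBBBBBB
BBBBBBB
BBBBBBB
BBBBBBB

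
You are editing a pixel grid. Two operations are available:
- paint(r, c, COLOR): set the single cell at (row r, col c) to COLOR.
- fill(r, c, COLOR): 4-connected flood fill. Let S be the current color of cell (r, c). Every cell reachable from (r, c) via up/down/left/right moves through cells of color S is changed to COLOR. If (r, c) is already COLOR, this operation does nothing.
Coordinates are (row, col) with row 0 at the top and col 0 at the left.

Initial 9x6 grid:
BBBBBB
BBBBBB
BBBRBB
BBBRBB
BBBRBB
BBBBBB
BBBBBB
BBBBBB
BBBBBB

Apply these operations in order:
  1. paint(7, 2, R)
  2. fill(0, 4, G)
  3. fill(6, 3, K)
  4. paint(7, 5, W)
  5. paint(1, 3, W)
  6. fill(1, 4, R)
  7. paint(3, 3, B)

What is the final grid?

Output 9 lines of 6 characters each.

Answer: RRRRRR
RRRWRR
RRRRRR
RRRBRR
RRRRRR
RRRRRR
RRRRRR
RRRRRW
RRRRRR

Derivation:
After op 1 paint(7,2,R):
BBBBBB
BBBBBB
BBBRBB
BBBRBB
BBBRBB
BBBBBB
BBBBBB
BBRBBB
BBBBBB
After op 2 fill(0,4,G) [50 cells changed]:
GGGGGG
GGGGGG
GGGRGG
GGGRGG
GGGRGG
GGGGGG
GGGGGG
GGRGGG
GGGGGG
After op 3 fill(6,3,K) [50 cells changed]:
KKKKKK
KKKKKK
KKKRKK
KKKRKK
KKKRKK
KKKKKK
KKKKKK
KKRKKK
KKKKKK
After op 4 paint(7,5,W):
KKKKKK
KKKKKK
KKKRKK
KKKRKK
KKKRKK
KKKKKK
KKKKKK
KKRKKW
KKKKKK
After op 5 paint(1,3,W):
KKKKKK
KKKWKK
KKKRKK
KKKRKK
KKKRKK
KKKKKK
KKKKKK
KKRKKW
KKKKKK
After op 6 fill(1,4,R) [48 cells changed]:
RRRRRR
RRRWRR
RRRRRR
RRRRRR
RRRRRR
RRRRRR
RRRRRR
RRRRRW
RRRRRR
After op 7 paint(3,3,B):
RRRRRR
RRRWRR
RRRRRR
RRRBRR
RRRRRR
RRRRRR
RRRRRR
RRRRRW
RRRRRR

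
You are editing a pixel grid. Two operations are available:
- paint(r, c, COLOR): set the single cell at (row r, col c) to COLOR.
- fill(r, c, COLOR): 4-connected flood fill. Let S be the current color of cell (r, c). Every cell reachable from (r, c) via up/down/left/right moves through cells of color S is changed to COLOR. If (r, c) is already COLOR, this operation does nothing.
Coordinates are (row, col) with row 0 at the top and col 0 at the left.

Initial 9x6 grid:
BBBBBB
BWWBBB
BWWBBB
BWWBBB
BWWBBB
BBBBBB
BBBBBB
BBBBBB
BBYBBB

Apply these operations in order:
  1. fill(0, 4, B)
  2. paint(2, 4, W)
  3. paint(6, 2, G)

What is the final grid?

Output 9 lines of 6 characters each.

Answer: BBBBBB
BWWBBB
BWWBWB
BWWBBB
BWWBBB
BBBBBB
BBGBBB
BBBBBB
BBYBBB

Derivation:
After op 1 fill(0,4,B) [0 cells changed]:
BBBBBB
BWWBBB
BWWBBB
BWWBBB
BWWBBB
BBBBBB
BBBBBB
BBBBBB
BBYBBB
After op 2 paint(2,4,W):
BBBBBB
BWWBBB
BWWBWB
BWWBBB
BWWBBB
BBBBBB
BBBBBB
BBBBBB
BBYBBB
After op 3 paint(6,2,G):
BBBBBB
BWWBBB
BWWBWB
BWWBBB
BWWBBB
BBBBBB
BBGBBB
BBBBBB
BBYBBB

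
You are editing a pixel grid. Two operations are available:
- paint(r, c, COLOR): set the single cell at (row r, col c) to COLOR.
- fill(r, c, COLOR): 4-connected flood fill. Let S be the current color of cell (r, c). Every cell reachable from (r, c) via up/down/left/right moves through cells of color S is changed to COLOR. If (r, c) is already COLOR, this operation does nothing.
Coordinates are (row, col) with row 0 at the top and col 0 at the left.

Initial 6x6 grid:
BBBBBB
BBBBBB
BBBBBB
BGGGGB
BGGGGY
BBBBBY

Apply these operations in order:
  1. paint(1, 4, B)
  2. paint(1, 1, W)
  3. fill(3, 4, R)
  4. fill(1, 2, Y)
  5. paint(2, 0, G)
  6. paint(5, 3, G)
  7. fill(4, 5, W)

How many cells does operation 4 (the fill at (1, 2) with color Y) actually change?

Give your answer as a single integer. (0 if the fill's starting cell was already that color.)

After op 1 paint(1,4,B):
BBBBBB
BBBBBB
BBBBBB
BGGGGB
BGGGGY
BBBBBY
After op 2 paint(1,1,W):
BBBBBB
BWBBBB
BBBBBB
BGGGGB
BGGGGY
BBBBBY
After op 3 fill(3,4,R) [8 cells changed]:
BBBBBB
BWBBBB
BBBBBB
BRRRRB
BRRRRY
BBBBBY
After op 4 fill(1,2,Y) [25 cells changed]:
YYYYYY
YWYYYY
YYYYYY
YRRRRY
YRRRRY
YYYYYY

Answer: 25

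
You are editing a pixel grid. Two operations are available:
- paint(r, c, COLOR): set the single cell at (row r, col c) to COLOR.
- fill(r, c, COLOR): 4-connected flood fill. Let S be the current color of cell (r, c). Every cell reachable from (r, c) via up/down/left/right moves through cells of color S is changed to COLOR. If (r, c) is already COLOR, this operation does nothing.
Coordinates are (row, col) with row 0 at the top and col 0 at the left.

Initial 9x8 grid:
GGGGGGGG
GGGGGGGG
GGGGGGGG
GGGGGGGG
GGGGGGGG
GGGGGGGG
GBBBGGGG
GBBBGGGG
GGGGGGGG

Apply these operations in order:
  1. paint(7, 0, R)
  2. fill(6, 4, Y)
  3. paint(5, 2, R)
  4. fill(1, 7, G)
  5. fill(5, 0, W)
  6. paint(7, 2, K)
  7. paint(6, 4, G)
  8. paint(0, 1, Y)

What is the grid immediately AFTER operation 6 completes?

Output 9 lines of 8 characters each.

After op 1 paint(7,0,R):
GGGGGGGG
GGGGGGGG
GGGGGGGG
GGGGGGGG
GGGGGGGG
GGGGGGGG
GBBBGGGG
RBBBGGGG
GGGGGGGG
After op 2 fill(6,4,Y) [65 cells changed]:
YYYYYYYY
YYYYYYYY
YYYYYYYY
YYYYYYYY
YYYYYYYY
YYYYYYYY
YBBBYYYY
RBBBYYYY
YYYYYYYY
After op 3 paint(5,2,R):
YYYYYYYY
YYYYYYYY
YYYYYYYY
YYYYYYYY
YYYYYYYY
YYRYYYYY
YBBBYYYY
RBBBYYYY
YYYYYYYY
After op 4 fill(1,7,G) [64 cells changed]:
GGGGGGGG
GGGGGGGG
GGGGGGGG
GGGGGGGG
GGGGGGGG
GGRGGGGG
GBBBGGGG
RBBBGGGG
GGGGGGGG
After op 5 fill(5,0,W) [64 cells changed]:
WWWWWWWW
WWWWWWWW
WWWWWWWW
WWWWWWWW
WWWWWWWW
WWRWWWWW
WBBBWWWW
RBBBWWWW
WWWWWWWW
After op 6 paint(7,2,K):
WWWWWWWW
WWWWWWWW
WWWWWWWW
WWWWWWWW
WWWWWWWW
WWRWWWWW
WBBBWWWW
RBKBWWWW
WWWWWWWW

Answer: WWWWWWWW
WWWWWWWW
WWWWWWWW
WWWWWWWW
WWWWWWWW
WWRWWWWW
WBBBWWWW
RBKBWWWW
WWWWWWWW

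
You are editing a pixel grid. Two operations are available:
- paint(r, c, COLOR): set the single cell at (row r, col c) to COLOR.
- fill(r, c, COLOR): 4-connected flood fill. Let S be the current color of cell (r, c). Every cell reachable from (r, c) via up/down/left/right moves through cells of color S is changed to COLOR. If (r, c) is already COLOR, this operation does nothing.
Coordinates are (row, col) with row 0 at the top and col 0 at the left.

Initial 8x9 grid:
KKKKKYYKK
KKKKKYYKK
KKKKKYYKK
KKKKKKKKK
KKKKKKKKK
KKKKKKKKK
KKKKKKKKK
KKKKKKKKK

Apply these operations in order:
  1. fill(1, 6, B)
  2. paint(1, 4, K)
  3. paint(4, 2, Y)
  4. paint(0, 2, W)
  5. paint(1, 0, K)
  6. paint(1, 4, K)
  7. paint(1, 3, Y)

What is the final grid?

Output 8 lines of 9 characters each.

After op 1 fill(1,6,B) [6 cells changed]:
KKKKKBBKK
KKKKKBBKK
KKKKKBBKK
KKKKKKKKK
KKKKKKKKK
KKKKKKKKK
KKKKKKKKK
KKKKKKKKK
After op 2 paint(1,4,K):
KKKKKBBKK
KKKKKBBKK
KKKKKBBKK
KKKKKKKKK
KKKKKKKKK
KKKKKKKKK
KKKKKKKKK
KKKKKKKKK
After op 3 paint(4,2,Y):
KKKKKBBKK
KKKKKBBKK
KKKKKBBKK
KKKKKKKKK
KKYKKKKKK
KKKKKKKKK
KKKKKKKKK
KKKKKKKKK
After op 4 paint(0,2,W):
KKWKKBBKK
KKKKKBBKK
KKKKKBBKK
KKKKKKKKK
KKYKKKKKK
KKKKKKKKK
KKKKKKKKK
KKKKKKKKK
After op 5 paint(1,0,K):
KKWKKBBKK
KKKKKBBKK
KKKKKBBKK
KKKKKKKKK
KKYKKKKKK
KKKKKKKKK
KKKKKKKKK
KKKKKKKKK
After op 6 paint(1,4,K):
KKWKKBBKK
KKKKKBBKK
KKKKKBBKK
KKKKKKKKK
KKYKKKKKK
KKKKKKKKK
KKKKKKKKK
KKKKKKKKK
After op 7 paint(1,3,Y):
KKWKKBBKK
KKKYKBBKK
KKKKKBBKK
KKKKKKKKK
KKYKKKKKK
KKKKKKKKK
KKKKKKKKK
KKKKKKKKK

Answer: KKWKKBBKK
KKKYKBBKK
KKKKKBBKK
KKKKKKKKK
KKYKKKKKK
KKKKKKKKK
KKKKKKKKK
KKKKKKKKK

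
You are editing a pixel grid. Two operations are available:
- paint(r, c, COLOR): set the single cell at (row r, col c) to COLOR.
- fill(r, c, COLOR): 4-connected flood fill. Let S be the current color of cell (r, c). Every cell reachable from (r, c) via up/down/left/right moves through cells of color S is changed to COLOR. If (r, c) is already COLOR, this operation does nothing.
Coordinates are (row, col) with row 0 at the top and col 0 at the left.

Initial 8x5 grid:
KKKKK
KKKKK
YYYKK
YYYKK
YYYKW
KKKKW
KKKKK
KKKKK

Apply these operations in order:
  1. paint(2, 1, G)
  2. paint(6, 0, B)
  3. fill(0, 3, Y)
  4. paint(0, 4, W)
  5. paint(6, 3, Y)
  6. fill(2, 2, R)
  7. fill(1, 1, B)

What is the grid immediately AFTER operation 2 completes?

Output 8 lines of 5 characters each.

After op 1 paint(2,1,G):
KKKKK
KKKKK
YGYKK
YYYKK
YYYKW
KKKKW
KKKKK
KKKKK
After op 2 paint(6,0,B):
KKKKK
KKKKK
YGYKK
YYYKK
YYYKW
KKKKW
BKKKK
KKKKK

Answer: KKKKK
KKKKK
YGYKK
YYYKK
YYYKW
KKKKW
BKKKK
KKKKK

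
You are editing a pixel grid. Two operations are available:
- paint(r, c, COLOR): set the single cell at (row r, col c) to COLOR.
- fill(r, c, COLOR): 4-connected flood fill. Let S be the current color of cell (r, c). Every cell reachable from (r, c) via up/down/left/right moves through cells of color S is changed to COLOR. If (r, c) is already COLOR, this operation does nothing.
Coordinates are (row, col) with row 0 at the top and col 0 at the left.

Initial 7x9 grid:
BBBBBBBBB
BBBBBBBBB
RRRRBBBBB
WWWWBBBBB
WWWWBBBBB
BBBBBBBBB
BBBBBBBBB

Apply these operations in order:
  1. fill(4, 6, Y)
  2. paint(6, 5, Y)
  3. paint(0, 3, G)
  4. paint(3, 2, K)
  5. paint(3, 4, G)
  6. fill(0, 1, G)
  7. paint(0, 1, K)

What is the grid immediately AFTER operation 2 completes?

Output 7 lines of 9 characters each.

Answer: YYYYYYYYY
YYYYYYYYY
RRRRYYYYY
WWWWYYYYY
WWWWYYYYY
YYYYYYYYY
YYYYYYYYY

Derivation:
After op 1 fill(4,6,Y) [51 cells changed]:
YYYYYYYYY
YYYYYYYYY
RRRRYYYYY
WWWWYYYYY
WWWWYYYYY
YYYYYYYYY
YYYYYYYYY
After op 2 paint(6,5,Y):
YYYYYYYYY
YYYYYYYYY
RRRRYYYYY
WWWWYYYYY
WWWWYYYYY
YYYYYYYYY
YYYYYYYYY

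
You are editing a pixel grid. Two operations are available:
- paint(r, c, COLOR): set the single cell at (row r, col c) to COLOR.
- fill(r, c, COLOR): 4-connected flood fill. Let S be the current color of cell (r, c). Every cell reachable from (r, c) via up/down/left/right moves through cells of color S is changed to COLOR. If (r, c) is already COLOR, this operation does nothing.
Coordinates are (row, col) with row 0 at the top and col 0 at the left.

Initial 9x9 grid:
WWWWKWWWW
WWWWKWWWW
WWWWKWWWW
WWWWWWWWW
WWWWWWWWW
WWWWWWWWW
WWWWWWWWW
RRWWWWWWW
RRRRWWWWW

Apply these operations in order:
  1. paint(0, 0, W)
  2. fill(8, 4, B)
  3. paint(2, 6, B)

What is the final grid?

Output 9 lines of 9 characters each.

After op 1 paint(0,0,W):
WWWWKWWWW
WWWWKWWWW
WWWWKWWWW
WWWWWWWWW
WWWWWWWWW
WWWWWWWWW
WWWWWWWWW
RRWWWWWWW
RRRRWWWWW
After op 2 fill(8,4,B) [72 cells changed]:
BBBBKBBBB
BBBBKBBBB
BBBBKBBBB
BBBBBBBBB
BBBBBBBBB
BBBBBBBBB
BBBBBBBBB
RRBBBBBBB
RRRRBBBBB
After op 3 paint(2,6,B):
BBBBKBBBB
BBBBKBBBB
BBBBKBBBB
BBBBBBBBB
BBBBBBBBB
BBBBBBBBB
BBBBBBBBB
RRBBBBBBB
RRRRBBBBB

Answer: BBBBKBBBB
BBBBKBBBB
BBBBKBBBB
BBBBBBBBB
BBBBBBBBB
BBBBBBBBB
BBBBBBBBB
RRBBBBBBB
RRRRBBBBB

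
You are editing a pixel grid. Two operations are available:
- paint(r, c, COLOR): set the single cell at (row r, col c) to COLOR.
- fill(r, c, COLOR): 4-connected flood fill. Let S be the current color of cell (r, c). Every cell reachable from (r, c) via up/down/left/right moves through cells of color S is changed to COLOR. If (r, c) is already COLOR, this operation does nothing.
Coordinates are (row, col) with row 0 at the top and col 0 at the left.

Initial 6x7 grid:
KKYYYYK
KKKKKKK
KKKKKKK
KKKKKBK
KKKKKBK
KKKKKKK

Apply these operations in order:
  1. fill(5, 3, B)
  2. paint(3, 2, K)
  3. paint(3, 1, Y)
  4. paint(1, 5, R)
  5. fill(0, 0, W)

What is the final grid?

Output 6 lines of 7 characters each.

Answer: WWYYYYW
WWWWWRW
WWWWWWW
WYKWWWW
WWWWWWW
WWWWWWW

Derivation:
After op 1 fill(5,3,B) [36 cells changed]:
BBYYYYB
BBBBBBB
BBBBBBB
BBBBBBB
BBBBBBB
BBBBBBB
After op 2 paint(3,2,K):
BBYYYYB
BBBBBBB
BBBBBBB
BBKBBBB
BBBBBBB
BBBBBBB
After op 3 paint(3,1,Y):
BBYYYYB
BBBBBBB
BBBBBBB
BYKBBBB
BBBBBBB
BBBBBBB
After op 4 paint(1,5,R):
BBYYYYB
BBBBBRB
BBBBBBB
BYKBBBB
BBBBBBB
BBBBBBB
After op 5 fill(0,0,W) [35 cells changed]:
WWYYYYW
WWWWWRW
WWWWWWW
WYKWWWW
WWWWWWW
WWWWWWW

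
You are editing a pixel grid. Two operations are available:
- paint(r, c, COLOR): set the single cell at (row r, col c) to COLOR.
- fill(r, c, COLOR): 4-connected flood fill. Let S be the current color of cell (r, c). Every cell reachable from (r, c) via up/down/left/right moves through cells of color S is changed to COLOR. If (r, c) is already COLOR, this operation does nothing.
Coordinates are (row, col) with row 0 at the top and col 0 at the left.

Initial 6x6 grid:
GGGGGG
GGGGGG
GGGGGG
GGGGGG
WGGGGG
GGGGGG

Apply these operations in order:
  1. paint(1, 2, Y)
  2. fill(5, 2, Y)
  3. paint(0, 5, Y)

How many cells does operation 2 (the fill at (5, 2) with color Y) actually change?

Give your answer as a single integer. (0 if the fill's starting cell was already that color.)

Answer: 34

Derivation:
After op 1 paint(1,2,Y):
GGGGGG
GGYGGG
GGGGGG
GGGGGG
WGGGGG
GGGGGG
After op 2 fill(5,2,Y) [34 cells changed]:
YYYYYY
YYYYYY
YYYYYY
YYYYYY
WYYYYY
YYYYYY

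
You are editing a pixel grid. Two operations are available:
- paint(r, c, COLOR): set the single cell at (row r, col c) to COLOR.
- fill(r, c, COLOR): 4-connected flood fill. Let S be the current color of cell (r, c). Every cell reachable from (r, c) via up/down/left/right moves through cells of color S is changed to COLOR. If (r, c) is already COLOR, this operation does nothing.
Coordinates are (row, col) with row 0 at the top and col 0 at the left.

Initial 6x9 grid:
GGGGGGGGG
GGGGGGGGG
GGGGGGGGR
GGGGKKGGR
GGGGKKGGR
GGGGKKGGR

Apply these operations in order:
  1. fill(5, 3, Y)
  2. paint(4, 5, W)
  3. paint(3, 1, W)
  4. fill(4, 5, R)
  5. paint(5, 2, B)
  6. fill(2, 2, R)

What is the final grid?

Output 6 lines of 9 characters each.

Answer: RRRRRRRRR
RRRRRRRRR
RRRRRRRRR
RWRRKKRRR
RRRRKRRRR
RRBRKKRRR

Derivation:
After op 1 fill(5,3,Y) [44 cells changed]:
YYYYYYYYY
YYYYYYYYY
YYYYYYYYR
YYYYKKYYR
YYYYKKYYR
YYYYKKYYR
After op 2 paint(4,5,W):
YYYYYYYYY
YYYYYYYYY
YYYYYYYYR
YYYYKKYYR
YYYYKWYYR
YYYYKKYYR
After op 3 paint(3,1,W):
YYYYYYYYY
YYYYYYYYY
YYYYYYYYR
YWYYKKYYR
YYYYKWYYR
YYYYKKYYR
After op 4 fill(4,5,R) [1 cells changed]:
YYYYYYYYY
YYYYYYYYY
YYYYYYYYR
YWYYKKYYR
YYYYKRYYR
YYYYKKYYR
After op 5 paint(5,2,B):
YYYYYYYYY
YYYYYYYYY
YYYYYYYYR
YWYYKKYYR
YYYYKRYYR
YYBYKKYYR
After op 6 fill(2,2,R) [42 cells changed]:
RRRRRRRRR
RRRRRRRRR
RRRRRRRRR
RWRRKKRRR
RRRRKRRRR
RRBRKKRRR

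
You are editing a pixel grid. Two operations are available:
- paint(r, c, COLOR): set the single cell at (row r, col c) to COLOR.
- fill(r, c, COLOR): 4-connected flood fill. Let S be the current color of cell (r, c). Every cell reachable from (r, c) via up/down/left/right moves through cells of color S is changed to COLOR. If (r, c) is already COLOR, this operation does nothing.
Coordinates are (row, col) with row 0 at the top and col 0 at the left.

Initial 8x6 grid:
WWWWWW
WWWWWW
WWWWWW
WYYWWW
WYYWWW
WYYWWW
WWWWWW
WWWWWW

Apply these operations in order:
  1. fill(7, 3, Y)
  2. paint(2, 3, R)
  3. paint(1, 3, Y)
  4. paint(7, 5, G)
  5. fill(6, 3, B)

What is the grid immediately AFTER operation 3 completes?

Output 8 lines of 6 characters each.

Answer: YYYYYY
YYYYYY
YYYRYY
YYYYYY
YYYYYY
YYYYYY
YYYYYY
YYYYYY

Derivation:
After op 1 fill(7,3,Y) [42 cells changed]:
YYYYYY
YYYYYY
YYYYYY
YYYYYY
YYYYYY
YYYYYY
YYYYYY
YYYYYY
After op 2 paint(2,3,R):
YYYYYY
YYYYYY
YYYRYY
YYYYYY
YYYYYY
YYYYYY
YYYYYY
YYYYYY
After op 3 paint(1,3,Y):
YYYYYY
YYYYYY
YYYRYY
YYYYYY
YYYYYY
YYYYYY
YYYYYY
YYYYYY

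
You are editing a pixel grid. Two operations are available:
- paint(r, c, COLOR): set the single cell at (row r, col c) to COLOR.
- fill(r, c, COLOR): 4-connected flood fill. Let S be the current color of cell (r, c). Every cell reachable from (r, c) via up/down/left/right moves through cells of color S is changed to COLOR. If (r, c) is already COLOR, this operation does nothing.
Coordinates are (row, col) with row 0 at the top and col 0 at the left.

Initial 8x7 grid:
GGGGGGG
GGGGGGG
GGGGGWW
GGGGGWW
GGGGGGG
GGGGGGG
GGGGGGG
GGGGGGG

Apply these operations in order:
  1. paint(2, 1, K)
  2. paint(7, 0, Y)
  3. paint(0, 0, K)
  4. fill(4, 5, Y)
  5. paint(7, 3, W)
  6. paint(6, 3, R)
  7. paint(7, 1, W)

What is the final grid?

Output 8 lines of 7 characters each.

Answer: KYYYYYY
YYYYYYY
YKYYYWW
YYYYYWW
YYYYYYY
YYYYYYY
YYYRYYY
YWYWYYY

Derivation:
After op 1 paint(2,1,K):
GGGGGGG
GGGGGGG
GKGGGWW
GGGGGWW
GGGGGGG
GGGGGGG
GGGGGGG
GGGGGGG
After op 2 paint(7,0,Y):
GGGGGGG
GGGGGGG
GKGGGWW
GGGGGWW
GGGGGGG
GGGGGGG
GGGGGGG
YGGGGGG
After op 3 paint(0,0,K):
KGGGGGG
GGGGGGG
GKGGGWW
GGGGGWW
GGGGGGG
GGGGGGG
GGGGGGG
YGGGGGG
After op 4 fill(4,5,Y) [49 cells changed]:
KYYYYYY
YYYYYYY
YKYYYWW
YYYYYWW
YYYYYYY
YYYYYYY
YYYYYYY
YYYYYYY
After op 5 paint(7,3,W):
KYYYYYY
YYYYYYY
YKYYYWW
YYYYYWW
YYYYYYY
YYYYYYY
YYYYYYY
YYYWYYY
After op 6 paint(6,3,R):
KYYYYYY
YYYYYYY
YKYYYWW
YYYYYWW
YYYYYYY
YYYYYYY
YYYRYYY
YYYWYYY
After op 7 paint(7,1,W):
KYYYYYY
YYYYYYY
YKYYYWW
YYYYYWW
YYYYYYY
YYYYYYY
YYYRYYY
YWYWYYY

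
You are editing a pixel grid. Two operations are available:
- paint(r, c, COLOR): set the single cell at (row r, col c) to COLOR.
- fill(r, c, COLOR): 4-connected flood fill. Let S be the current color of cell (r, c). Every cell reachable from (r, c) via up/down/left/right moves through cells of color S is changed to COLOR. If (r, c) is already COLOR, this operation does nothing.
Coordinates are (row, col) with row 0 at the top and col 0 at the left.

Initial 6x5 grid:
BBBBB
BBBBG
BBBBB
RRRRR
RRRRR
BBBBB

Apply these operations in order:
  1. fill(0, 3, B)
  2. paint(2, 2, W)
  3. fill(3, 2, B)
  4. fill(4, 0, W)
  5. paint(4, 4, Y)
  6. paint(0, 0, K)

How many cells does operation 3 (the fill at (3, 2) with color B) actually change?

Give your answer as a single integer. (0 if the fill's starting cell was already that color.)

Answer: 10

Derivation:
After op 1 fill(0,3,B) [0 cells changed]:
BBBBB
BBBBG
BBBBB
RRRRR
RRRRR
BBBBB
After op 2 paint(2,2,W):
BBBBB
BBBBG
BBWBB
RRRRR
RRRRR
BBBBB
After op 3 fill(3,2,B) [10 cells changed]:
BBBBB
BBBBG
BBWBB
BBBBB
BBBBB
BBBBB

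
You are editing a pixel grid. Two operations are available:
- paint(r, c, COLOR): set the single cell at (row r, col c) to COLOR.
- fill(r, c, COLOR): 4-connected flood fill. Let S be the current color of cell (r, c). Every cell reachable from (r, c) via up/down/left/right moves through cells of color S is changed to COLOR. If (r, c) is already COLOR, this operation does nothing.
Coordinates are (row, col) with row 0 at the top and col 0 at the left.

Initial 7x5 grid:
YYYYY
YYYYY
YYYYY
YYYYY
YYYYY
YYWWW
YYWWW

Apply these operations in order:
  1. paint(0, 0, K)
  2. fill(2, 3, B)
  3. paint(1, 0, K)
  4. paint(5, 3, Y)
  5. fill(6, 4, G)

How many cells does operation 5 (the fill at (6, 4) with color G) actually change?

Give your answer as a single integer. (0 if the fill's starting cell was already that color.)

After op 1 paint(0,0,K):
KYYYY
YYYYY
YYYYY
YYYYY
YYYYY
YYWWW
YYWWW
After op 2 fill(2,3,B) [28 cells changed]:
KBBBB
BBBBB
BBBBB
BBBBB
BBBBB
BBWWW
BBWWW
After op 3 paint(1,0,K):
KBBBB
KBBBB
BBBBB
BBBBB
BBBBB
BBWWW
BBWWW
After op 4 paint(5,3,Y):
KBBBB
KBBBB
BBBBB
BBBBB
BBBBB
BBWYW
BBWWW
After op 5 fill(6,4,G) [5 cells changed]:
KBBBB
KBBBB
BBBBB
BBBBB
BBBBB
BBGYG
BBGGG

Answer: 5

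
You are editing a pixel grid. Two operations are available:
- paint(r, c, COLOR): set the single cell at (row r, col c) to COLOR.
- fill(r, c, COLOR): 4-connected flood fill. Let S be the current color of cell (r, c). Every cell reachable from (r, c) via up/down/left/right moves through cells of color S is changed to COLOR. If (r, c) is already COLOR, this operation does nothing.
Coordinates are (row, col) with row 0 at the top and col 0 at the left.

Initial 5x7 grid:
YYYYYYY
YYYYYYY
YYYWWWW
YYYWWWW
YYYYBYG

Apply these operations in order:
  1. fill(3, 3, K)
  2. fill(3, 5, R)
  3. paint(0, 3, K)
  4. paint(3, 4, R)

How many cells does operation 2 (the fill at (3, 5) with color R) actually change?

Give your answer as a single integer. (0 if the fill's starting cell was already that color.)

After op 1 fill(3,3,K) [8 cells changed]:
YYYYYYY
YYYYYYY
YYYKKKK
YYYKKKK
YYYYBYG
After op 2 fill(3,5,R) [8 cells changed]:
YYYYYYY
YYYYYYY
YYYRRRR
YYYRRRR
YYYYBYG

Answer: 8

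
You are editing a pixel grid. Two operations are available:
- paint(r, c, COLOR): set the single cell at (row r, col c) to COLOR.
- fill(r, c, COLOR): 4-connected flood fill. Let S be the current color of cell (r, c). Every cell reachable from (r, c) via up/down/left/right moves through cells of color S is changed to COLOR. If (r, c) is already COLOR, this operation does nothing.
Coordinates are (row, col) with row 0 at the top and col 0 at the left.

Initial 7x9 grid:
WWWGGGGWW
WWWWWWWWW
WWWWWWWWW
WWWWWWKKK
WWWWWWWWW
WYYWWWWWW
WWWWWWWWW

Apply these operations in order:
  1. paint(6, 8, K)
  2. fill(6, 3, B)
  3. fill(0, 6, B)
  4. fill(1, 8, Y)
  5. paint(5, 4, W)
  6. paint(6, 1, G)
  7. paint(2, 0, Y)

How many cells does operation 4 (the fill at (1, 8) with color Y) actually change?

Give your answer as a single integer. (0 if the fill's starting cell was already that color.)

Answer: 57

Derivation:
After op 1 paint(6,8,K):
WWWGGGGWW
WWWWWWWWW
WWWWWWWWW
WWWWWWKKK
WWWWWWWWW
WYYWWWWWW
WWWWWWWWK
After op 2 fill(6,3,B) [53 cells changed]:
BBBGGGGBB
BBBBBBBBB
BBBBBBBBB
BBBBBBKKK
BBBBBBBBB
BYYBBBBBB
BBBBBBBBK
After op 3 fill(0,6,B) [4 cells changed]:
BBBBBBBBB
BBBBBBBBB
BBBBBBBBB
BBBBBBKKK
BBBBBBBBB
BYYBBBBBB
BBBBBBBBK
After op 4 fill(1,8,Y) [57 cells changed]:
YYYYYYYYY
YYYYYYYYY
YYYYYYYYY
YYYYYYKKK
YYYYYYYYY
YYYYYYYYY
YYYYYYYYK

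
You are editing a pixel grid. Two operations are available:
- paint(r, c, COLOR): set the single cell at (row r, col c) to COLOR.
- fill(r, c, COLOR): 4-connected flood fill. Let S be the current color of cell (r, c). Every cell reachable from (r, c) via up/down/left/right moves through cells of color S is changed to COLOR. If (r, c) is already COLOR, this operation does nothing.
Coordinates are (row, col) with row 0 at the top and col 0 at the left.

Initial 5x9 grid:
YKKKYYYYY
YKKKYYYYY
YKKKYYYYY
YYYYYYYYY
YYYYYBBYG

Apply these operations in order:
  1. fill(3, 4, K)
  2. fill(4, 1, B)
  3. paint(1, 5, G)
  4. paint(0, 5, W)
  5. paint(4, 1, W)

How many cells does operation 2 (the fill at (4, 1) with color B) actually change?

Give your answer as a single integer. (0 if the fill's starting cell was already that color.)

Answer: 42

Derivation:
After op 1 fill(3,4,K) [33 cells changed]:
KKKKKKKKK
KKKKKKKKK
KKKKKKKKK
KKKKKKKKK
KKKKKBBKG
After op 2 fill(4,1,B) [42 cells changed]:
BBBBBBBBB
BBBBBBBBB
BBBBBBBBB
BBBBBBBBB
BBBBBBBBG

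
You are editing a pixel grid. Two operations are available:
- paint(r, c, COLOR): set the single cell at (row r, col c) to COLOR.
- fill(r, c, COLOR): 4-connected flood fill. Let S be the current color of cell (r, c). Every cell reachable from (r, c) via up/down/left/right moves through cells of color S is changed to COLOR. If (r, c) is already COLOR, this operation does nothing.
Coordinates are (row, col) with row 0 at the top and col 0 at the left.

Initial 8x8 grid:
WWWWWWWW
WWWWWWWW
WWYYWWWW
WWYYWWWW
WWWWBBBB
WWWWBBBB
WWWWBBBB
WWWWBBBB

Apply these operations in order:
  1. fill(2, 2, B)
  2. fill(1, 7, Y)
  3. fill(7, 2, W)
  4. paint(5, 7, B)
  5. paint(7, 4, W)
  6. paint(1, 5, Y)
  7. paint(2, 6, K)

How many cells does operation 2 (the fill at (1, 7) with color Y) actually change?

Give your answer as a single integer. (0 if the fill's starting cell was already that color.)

Answer: 44

Derivation:
After op 1 fill(2,2,B) [4 cells changed]:
WWWWWWWW
WWWWWWWW
WWBBWWWW
WWBBWWWW
WWWWBBBB
WWWWBBBB
WWWWBBBB
WWWWBBBB
After op 2 fill(1,7,Y) [44 cells changed]:
YYYYYYYY
YYYYYYYY
YYBBYYYY
YYBBYYYY
YYYYBBBB
YYYYBBBB
YYYYBBBB
YYYYBBBB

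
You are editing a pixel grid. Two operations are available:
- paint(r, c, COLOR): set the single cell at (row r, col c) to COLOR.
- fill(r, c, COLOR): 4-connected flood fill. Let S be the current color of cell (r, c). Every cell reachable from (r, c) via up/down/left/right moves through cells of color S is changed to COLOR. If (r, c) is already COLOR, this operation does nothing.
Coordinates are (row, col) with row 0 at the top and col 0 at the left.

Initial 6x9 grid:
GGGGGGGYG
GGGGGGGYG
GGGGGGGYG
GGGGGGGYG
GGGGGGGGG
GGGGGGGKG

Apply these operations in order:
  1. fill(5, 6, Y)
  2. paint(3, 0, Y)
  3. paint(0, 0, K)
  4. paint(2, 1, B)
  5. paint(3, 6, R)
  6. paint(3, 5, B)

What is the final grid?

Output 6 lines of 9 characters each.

Answer: KYYYYYYYY
YYYYYYYYY
YBYYYYYYY
YYYYYBRYY
YYYYYYYYY
YYYYYYYKY

Derivation:
After op 1 fill(5,6,Y) [49 cells changed]:
YYYYYYYYY
YYYYYYYYY
YYYYYYYYY
YYYYYYYYY
YYYYYYYYY
YYYYYYYKY
After op 2 paint(3,0,Y):
YYYYYYYYY
YYYYYYYYY
YYYYYYYYY
YYYYYYYYY
YYYYYYYYY
YYYYYYYKY
After op 3 paint(0,0,K):
KYYYYYYYY
YYYYYYYYY
YYYYYYYYY
YYYYYYYYY
YYYYYYYYY
YYYYYYYKY
After op 4 paint(2,1,B):
KYYYYYYYY
YYYYYYYYY
YBYYYYYYY
YYYYYYYYY
YYYYYYYYY
YYYYYYYKY
After op 5 paint(3,6,R):
KYYYYYYYY
YYYYYYYYY
YBYYYYYYY
YYYYYYRYY
YYYYYYYYY
YYYYYYYKY
After op 6 paint(3,5,B):
KYYYYYYYY
YYYYYYYYY
YBYYYYYYY
YYYYYBRYY
YYYYYYYYY
YYYYYYYKY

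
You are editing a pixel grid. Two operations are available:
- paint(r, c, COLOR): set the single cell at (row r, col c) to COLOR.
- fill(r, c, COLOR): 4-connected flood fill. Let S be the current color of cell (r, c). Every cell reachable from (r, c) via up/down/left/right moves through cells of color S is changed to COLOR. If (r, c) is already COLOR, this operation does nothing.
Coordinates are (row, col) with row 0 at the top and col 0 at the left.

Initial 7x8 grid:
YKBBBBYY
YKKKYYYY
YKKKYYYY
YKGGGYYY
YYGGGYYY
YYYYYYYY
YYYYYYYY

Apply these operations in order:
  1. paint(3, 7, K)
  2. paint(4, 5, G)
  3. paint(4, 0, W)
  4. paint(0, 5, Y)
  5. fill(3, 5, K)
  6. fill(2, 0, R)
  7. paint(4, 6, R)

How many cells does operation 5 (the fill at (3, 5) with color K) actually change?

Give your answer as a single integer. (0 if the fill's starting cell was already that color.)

Answer: 32

Derivation:
After op 1 paint(3,7,K):
YKBBBBYY
YKKKYYYY
YKKKYYYY
YKGGGYYK
YYGGGYYY
YYYYYYYY
YYYYYYYY
After op 2 paint(4,5,G):
YKBBBBYY
YKKKYYYY
YKKKYYYY
YKGGGYYK
YYGGGGYY
YYYYYYYY
YYYYYYYY
After op 3 paint(4,0,W):
YKBBBBYY
YKKKYYYY
YKKKYYYY
YKGGGYYK
WYGGGGYY
YYYYYYYY
YYYYYYYY
After op 4 paint(0,5,Y):
YKBBBYYY
YKKKYYYY
YKKKYYYY
YKGGGYYK
WYGGGGYY
YYYYYYYY
YYYYYYYY
After op 5 fill(3,5,K) [32 cells changed]:
YKBBBKKK
YKKKKKKK
YKKKKKKK
YKGGGKKK
WKGGGGKK
KKKKKKKK
KKKKKKKK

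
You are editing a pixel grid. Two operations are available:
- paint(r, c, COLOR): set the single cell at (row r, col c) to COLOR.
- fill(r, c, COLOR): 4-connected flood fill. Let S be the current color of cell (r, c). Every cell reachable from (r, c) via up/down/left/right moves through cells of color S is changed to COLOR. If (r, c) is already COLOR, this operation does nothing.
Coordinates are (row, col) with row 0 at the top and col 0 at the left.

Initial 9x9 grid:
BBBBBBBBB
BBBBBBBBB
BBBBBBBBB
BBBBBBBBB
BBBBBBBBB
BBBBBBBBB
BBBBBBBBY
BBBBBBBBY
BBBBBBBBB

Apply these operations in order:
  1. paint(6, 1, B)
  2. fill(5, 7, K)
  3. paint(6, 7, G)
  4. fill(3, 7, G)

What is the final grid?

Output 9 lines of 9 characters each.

After op 1 paint(6,1,B):
BBBBBBBBB
BBBBBBBBB
BBBBBBBBB
BBBBBBBBB
BBBBBBBBB
BBBBBBBBB
BBBBBBBBY
BBBBBBBBY
BBBBBBBBB
After op 2 fill(5,7,K) [79 cells changed]:
KKKKKKKKK
KKKKKKKKK
KKKKKKKKK
KKKKKKKKK
KKKKKKKKK
KKKKKKKKK
KKKKKKKKY
KKKKKKKKY
KKKKKKKKK
After op 3 paint(6,7,G):
KKKKKKKKK
KKKKKKKKK
KKKKKKKKK
KKKKKKKKK
KKKKKKKKK
KKKKKKKKK
KKKKKKKGY
KKKKKKKKY
KKKKKKKKK
After op 4 fill(3,7,G) [78 cells changed]:
GGGGGGGGG
GGGGGGGGG
GGGGGGGGG
GGGGGGGGG
GGGGGGGGG
GGGGGGGGG
GGGGGGGGY
GGGGGGGGY
GGGGGGGGG

Answer: GGGGGGGGG
GGGGGGGGG
GGGGGGGGG
GGGGGGGGG
GGGGGGGGG
GGGGGGGGG
GGGGGGGGY
GGGGGGGGY
GGGGGGGGG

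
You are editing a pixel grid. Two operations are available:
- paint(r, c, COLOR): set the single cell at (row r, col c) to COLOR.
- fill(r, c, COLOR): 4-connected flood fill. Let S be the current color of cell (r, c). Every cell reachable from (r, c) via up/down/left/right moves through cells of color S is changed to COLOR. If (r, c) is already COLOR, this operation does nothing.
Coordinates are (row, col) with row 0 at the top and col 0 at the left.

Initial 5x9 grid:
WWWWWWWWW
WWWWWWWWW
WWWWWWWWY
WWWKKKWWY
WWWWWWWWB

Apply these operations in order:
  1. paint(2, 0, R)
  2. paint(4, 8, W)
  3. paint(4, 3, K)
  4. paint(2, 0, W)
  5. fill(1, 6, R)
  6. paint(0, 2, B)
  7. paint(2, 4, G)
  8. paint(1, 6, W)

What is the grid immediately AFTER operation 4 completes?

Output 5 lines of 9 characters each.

Answer: WWWWWWWWW
WWWWWWWWW
WWWWWWWWY
WWWKKKWWY
WWWKWWWWW

Derivation:
After op 1 paint(2,0,R):
WWWWWWWWW
WWWWWWWWW
RWWWWWWWY
WWWKKKWWY
WWWWWWWWB
After op 2 paint(4,8,W):
WWWWWWWWW
WWWWWWWWW
RWWWWWWWY
WWWKKKWWY
WWWWWWWWW
After op 3 paint(4,3,K):
WWWWWWWWW
WWWWWWWWW
RWWWWWWWY
WWWKKKWWY
WWWKWWWWW
After op 4 paint(2,0,W):
WWWWWWWWW
WWWWWWWWW
WWWWWWWWY
WWWKKKWWY
WWWKWWWWW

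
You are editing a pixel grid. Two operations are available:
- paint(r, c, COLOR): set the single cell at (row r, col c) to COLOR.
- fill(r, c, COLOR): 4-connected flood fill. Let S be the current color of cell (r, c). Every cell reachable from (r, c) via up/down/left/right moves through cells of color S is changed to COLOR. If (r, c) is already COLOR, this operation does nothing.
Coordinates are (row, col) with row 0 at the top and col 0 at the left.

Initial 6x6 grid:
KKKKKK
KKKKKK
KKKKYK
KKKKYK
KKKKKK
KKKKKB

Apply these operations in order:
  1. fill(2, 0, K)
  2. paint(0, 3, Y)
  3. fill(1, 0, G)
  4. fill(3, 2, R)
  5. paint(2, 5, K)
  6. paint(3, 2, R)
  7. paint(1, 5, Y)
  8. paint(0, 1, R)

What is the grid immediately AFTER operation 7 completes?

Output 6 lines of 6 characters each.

Answer: RRRYRR
RRRRRY
RRRRYK
RRRRYR
RRRRRR
RRRRRB

Derivation:
After op 1 fill(2,0,K) [0 cells changed]:
KKKKKK
KKKKKK
KKKKYK
KKKKYK
KKKKKK
KKKKKB
After op 2 paint(0,3,Y):
KKKYKK
KKKKKK
KKKKYK
KKKKYK
KKKKKK
KKKKKB
After op 3 fill(1,0,G) [32 cells changed]:
GGGYGG
GGGGGG
GGGGYG
GGGGYG
GGGGGG
GGGGGB
After op 4 fill(3,2,R) [32 cells changed]:
RRRYRR
RRRRRR
RRRRYR
RRRRYR
RRRRRR
RRRRRB
After op 5 paint(2,5,K):
RRRYRR
RRRRRR
RRRRYK
RRRRYR
RRRRRR
RRRRRB
After op 6 paint(3,2,R):
RRRYRR
RRRRRR
RRRRYK
RRRRYR
RRRRRR
RRRRRB
After op 7 paint(1,5,Y):
RRRYRR
RRRRRY
RRRRYK
RRRRYR
RRRRRR
RRRRRB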